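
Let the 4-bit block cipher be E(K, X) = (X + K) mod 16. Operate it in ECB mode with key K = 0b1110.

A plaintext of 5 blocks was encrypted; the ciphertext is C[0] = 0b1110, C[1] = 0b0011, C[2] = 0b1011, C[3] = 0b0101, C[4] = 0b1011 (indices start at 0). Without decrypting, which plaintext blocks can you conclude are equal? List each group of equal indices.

P[2] = P[4]

ECB encrypts each block independently with the same key, so equal ciphertext blocks imply equal plaintext blocks.
C[2] = C[4] = 0b1011, so P[2] = P[4].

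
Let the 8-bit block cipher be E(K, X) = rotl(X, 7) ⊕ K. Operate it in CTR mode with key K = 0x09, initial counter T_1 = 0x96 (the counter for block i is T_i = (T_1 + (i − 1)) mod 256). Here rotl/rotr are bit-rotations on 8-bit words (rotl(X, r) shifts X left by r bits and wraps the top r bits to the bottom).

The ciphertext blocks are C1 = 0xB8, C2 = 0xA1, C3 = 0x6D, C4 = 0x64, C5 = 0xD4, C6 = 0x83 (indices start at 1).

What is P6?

CTR decryption: S_i = E(K, T_i) where T_i is the counter for block i; P_i = C_i ⊕ S_i.
P6: T = 0x9B, S = E(K, T) = 0xC4; 0x83 ⊕ 0xC4 = 0x47.

P6 = 0x47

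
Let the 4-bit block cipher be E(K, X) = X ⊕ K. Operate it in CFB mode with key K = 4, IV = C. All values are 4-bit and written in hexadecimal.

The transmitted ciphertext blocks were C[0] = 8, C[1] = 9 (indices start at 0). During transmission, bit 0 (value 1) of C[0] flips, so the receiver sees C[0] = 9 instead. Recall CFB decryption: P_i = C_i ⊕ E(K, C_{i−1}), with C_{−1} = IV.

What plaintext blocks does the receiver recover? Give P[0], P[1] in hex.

Only C[0] changed, to 9. In CFB, a change in C_i flips the same bit in P_i and garbles P_{i+1}. Decrypting the received ciphertext:
P[0]: E(K, C) = 8; 9 ⊕ 8 = 1.
P[1]: E(K, 9) = D; 9 ⊕ D = 4.
Blocks that differ from the original plaintext: P[0], P[1].

P[0] = 1, P[1] = 4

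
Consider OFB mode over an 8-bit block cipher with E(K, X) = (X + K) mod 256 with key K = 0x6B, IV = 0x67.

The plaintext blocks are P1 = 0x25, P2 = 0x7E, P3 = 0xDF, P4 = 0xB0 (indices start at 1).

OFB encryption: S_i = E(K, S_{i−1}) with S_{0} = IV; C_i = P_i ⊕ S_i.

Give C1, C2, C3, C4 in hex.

C1 = 0xF7, C2 = 0x43, C3 = 0x77, C4 = 0xA3

C1: S = E(K, 0x67) = 0xD2; 0x25 ⊕ 0xD2 = 0xF7.
C2: S = E(K, 0xD2) = 0x3D; 0x7E ⊕ 0x3D = 0x43.
C3: S = E(K, 0x3D) = 0xA8; 0xDF ⊕ 0xA8 = 0x77.
C4: S = E(K, 0xA8) = 0x13; 0xB0 ⊕ 0x13 = 0xA3.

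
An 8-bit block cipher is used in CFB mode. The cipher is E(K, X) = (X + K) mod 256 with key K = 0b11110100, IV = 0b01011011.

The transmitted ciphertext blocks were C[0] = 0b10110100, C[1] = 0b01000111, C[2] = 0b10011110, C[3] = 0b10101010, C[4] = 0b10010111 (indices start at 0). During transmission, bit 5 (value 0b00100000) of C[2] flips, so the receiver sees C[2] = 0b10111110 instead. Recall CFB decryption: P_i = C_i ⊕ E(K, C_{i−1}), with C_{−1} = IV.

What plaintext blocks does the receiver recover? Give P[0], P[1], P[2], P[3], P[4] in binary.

P[0] = 0b11111011, P[1] = 0b11101111, P[2] = 0b10000101, P[3] = 0b00011000, P[4] = 0b00001001

Only C[2] changed, to 0b10111110. In CFB, a change in C_i flips the same bit in P_i and garbles P_{i+1}. Decrypting the received ciphertext:
P[0]: E(K, 0b01011011) = 0b01001111; 0b10110100 ⊕ 0b01001111 = 0b11111011.
P[1]: E(K, 0b10110100) = 0b10101000; 0b01000111 ⊕ 0b10101000 = 0b11101111.
P[2]: E(K, 0b01000111) = 0b00111011; 0b10111110 ⊕ 0b00111011 = 0b10000101.
P[3]: E(K, 0b10111110) = 0b10110010; 0b10101010 ⊕ 0b10110010 = 0b00011000.
P[4]: E(K, 0b10101010) = 0b10011110; 0b10010111 ⊕ 0b10011110 = 0b00001001.
Blocks that differ from the original plaintext: P[2], P[3].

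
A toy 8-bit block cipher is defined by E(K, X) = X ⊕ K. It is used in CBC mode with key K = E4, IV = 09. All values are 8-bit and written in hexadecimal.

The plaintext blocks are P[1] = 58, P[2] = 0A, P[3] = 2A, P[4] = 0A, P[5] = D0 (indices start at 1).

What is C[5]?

C[5] = 4F

CBC encryption: C_i = E(K, P_i ⊕ C_{i−1}), with C_{0} = IV.
C[1]: P[1] ⊕ 09 = 51; E(K, 51) = B5.
C[2]: P[2] ⊕ B5 = BF; E(K, BF) = 5B.
C[3]: P[3] ⊕ 5B = 71; E(K, 71) = 95.
C[4]: P[4] ⊕ 95 = 9F; E(K, 9F) = 7B.
C[5]: P[5] ⊕ 7B = AB; E(K, AB) = 4F.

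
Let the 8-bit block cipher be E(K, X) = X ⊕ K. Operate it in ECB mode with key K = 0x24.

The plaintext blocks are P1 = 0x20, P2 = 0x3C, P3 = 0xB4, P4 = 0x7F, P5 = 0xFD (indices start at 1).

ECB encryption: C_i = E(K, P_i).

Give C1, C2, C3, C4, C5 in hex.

C1 = 0x04, C2 = 0x18, C3 = 0x90, C4 = 0x5B, C5 = 0xD9

C1: E(K, 0x20) = 0x04.
C2: E(K, 0x3C) = 0x18.
C3: E(K, 0xB4) = 0x90.
C4: E(K, 0x7F) = 0x5B.
C5: E(K, 0xFD) = 0xD9.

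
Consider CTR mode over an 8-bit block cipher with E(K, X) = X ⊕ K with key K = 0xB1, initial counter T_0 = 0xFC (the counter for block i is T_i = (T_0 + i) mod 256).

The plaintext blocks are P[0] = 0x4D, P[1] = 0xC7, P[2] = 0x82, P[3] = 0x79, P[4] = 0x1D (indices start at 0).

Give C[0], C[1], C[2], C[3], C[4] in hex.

CTR encryption: S_i = E(K, T_i) where T_i is the counter for block i; C_i = P_i ⊕ S_i.
C[0]: T = 0xFC, S = E(K, T) = 0x4D; 0x4D ⊕ 0x4D = 0x00.
C[1]: T = 0xFD, S = E(K, T) = 0x4C; 0xC7 ⊕ 0x4C = 0x8B.
C[2]: T = 0xFE, S = E(K, T) = 0x4F; 0x82 ⊕ 0x4F = 0xCD.
C[3]: T = 0xFF, S = E(K, T) = 0x4E; 0x79 ⊕ 0x4E = 0x37.
C[4]: T = 0x00, S = E(K, T) = 0xB1; 0x1D ⊕ 0xB1 = 0xAC.

C[0] = 0x00, C[1] = 0x8B, C[2] = 0xCD, C[3] = 0x37, C[4] = 0xAC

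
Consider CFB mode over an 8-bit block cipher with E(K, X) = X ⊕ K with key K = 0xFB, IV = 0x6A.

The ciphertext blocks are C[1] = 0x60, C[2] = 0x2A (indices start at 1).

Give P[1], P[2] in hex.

CFB decryption: P_i = C_i ⊕ E(K, C_{i−1}), with C_{0} = IV.
P[1]: E(K, 0x6A) = 0x91; 0x60 ⊕ 0x91 = 0xF1.
P[2]: E(K, 0x60) = 0x9B; 0x2A ⊕ 0x9B = 0xB1.

P[1] = 0xF1, P[2] = 0xB1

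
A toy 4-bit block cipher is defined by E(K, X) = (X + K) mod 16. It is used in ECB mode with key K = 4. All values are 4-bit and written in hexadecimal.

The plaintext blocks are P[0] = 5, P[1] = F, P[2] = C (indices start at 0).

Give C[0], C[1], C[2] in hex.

ECB encryption: C_i = E(K, P_i).
C[0]: E(K, 5) = 9.
C[1]: E(K, F) = 3.
C[2]: E(K, C) = 0.

C[0] = 9, C[1] = 3, C[2] = 0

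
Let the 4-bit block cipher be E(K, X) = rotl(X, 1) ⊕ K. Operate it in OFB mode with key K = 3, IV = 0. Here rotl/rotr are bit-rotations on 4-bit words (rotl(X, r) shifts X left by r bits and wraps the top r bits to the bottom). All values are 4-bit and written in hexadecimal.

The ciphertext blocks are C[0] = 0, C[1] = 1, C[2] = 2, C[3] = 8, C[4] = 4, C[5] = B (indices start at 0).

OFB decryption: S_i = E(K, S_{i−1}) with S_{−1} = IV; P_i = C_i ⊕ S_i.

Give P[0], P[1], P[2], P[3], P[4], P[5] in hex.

P[0] = 3, P[1] = 4, P[2] = B, P[3] = 8, P[4] = 7, P[5] = E

P[0]: S = E(K, 0) = 3; 0 ⊕ 3 = 3.
P[1]: S = E(K, 3) = 5; 1 ⊕ 5 = 4.
P[2]: S = E(K, 5) = 9; 2 ⊕ 9 = B.
P[3]: S = E(K, 9) = 0; 8 ⊕ 0 = 8.
P[4]: S = E(K, 0) = 3; 4 ⊕ 3 = 7.
P[5]: S = E(K, 3) = 5; B ⊕ 5 = E.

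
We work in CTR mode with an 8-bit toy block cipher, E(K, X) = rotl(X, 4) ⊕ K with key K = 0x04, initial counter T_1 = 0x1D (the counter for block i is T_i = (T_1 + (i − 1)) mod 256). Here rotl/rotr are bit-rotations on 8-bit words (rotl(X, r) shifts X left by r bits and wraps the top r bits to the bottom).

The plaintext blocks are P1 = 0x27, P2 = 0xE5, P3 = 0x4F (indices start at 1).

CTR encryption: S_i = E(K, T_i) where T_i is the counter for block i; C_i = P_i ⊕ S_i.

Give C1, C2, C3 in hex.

C1: T = 0x1D, S = E(K, T) = 0xD5; 0x27 ⊕ 0xD5 = 0xF2.
C2: T = 0x1E, S = E(K, T) = 0xE5; 0xE5 ⊕ 0xE5 = 0x00.
C3: T = 0x1F, S = E(K, T) = 0xF5; 0x4F ⊕ 0xF5 = 0xBA.

C1 = 0xF2, C2 = 0x00, C3 = 0xBA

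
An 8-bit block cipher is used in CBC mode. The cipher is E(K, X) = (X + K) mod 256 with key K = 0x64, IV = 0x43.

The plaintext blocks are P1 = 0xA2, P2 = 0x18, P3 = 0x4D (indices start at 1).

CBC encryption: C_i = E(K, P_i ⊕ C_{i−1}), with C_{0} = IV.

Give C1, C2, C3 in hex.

C1 = 0x45, C2 = 0xC1, C3 = 0xF0

C1: P1 ⊕ 0x43 = 0xE1; E(K, 0xE1) = 0x45.
C2: P2 ⊕ 0x45 = 0x5D; E(K, 0x5D) = 0xC1.
C3: P3 ⊕ 0xC1 = 0x8C; E(K, 0x8C) = 0xF0.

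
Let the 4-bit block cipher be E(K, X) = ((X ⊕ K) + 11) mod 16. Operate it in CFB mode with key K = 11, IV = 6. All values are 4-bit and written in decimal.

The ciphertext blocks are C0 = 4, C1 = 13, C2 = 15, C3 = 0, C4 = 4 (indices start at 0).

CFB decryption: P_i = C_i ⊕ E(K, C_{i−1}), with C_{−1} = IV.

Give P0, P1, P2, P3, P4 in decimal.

P0 = 12, P1 = 7, P2 = 14, P3 = 15, P4 = 2

P0: E(K, 6) = 8; 4 ⊕ 8 = 12.
P1: E(K, 4) = 10; 13 ⊕ 10 = 7.
P2: E(K, 13) = 1; 15 ⊕ 1 = 14.
P3: E(K, 15) = 15; 0 ⊕ 15 = 15.
P4: E(K, 0) = 6; 4 ⊕ 6 = 2.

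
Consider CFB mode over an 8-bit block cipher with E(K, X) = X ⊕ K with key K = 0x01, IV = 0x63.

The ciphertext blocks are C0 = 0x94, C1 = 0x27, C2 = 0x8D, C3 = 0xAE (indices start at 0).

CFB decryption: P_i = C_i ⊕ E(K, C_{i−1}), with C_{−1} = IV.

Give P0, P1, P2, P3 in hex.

P0: E(K, 0x63) = 0x62; 0x94 ⊕ 0x62 = 0xF6.
P1: E(K, 0x94) = 0x95; 0x27 ⊕ 0x95 = 0xB2.
P2: E(K, 0x27) = 0x26; 0x8D ⊕ 0x26 = 0xAB.
P3: E(K, 0x8D) = 0x8C; 0xAE ⊕ 0x8C = 0x22.

P0 = 0xF6, P1 = 0xB2, P2 = 0xAB, P3 = 0x22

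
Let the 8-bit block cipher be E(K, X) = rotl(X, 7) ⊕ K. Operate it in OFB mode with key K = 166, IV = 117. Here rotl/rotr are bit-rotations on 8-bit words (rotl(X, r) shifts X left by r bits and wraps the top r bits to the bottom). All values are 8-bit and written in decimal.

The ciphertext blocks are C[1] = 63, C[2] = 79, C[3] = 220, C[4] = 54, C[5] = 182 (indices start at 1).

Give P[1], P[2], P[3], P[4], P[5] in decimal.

P[1] = 35, P[2] = 231, P[3] = 46, P[4] = 233, P[5] = 255

OFB decryption: S_i = E(K, S_{i−1}) with S_{0} = IV; P_i = C_i ⊕ S_i.
P[1]: S = E(K, 117) = 28; 63 ⊕ 28 = 35.
P[2]: S = E(K, 28) = 168; 79 ⊕ 168 = 231.
P[3]: S = E(K, 168) = 242; 220 ⊕ 242 = 46.
P[4]: S = E(K, 242) = 223; 54 ⊕ 223 = 233.
P[5]: S = E(K, 223) = 73; 182 ⊕ 73 = 255.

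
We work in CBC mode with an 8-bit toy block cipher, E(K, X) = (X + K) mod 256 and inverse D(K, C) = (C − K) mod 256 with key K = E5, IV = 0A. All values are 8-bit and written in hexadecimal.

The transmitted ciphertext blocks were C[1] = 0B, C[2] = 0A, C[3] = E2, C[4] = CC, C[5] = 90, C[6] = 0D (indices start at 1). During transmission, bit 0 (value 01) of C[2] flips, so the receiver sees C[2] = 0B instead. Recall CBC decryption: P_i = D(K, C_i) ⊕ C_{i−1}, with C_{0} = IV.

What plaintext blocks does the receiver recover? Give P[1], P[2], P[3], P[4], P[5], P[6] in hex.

P[1] = 2C, P[2] = 2D, P[3] = F6, P[4] = 05, P[5] = 67, P[6] = B8

Only C[2] changed, to 0B. In CBC, a change in C_i garbles P_i and flips the same bit in P_{i+1}. Decrypting the received ciphertext:
P[1]: D(K, 0B) = 26; 26 ⊕ 0A = 2C.
P[2]: D(K, 0B) = 26; 26 ⊕ 0B = 2D.
P[3]: D(K, E2) = FD; FD ⊕ 0B = F6.
P[4]: D(K, CC) = E7; E7 ⊕ E2 = 05.
P[5]: D(K, 90) = AB; AB ⊕ CC = 67.
P[6]: D(K, 0D) = 28; 28 ⊕ 90 = B8.
Blocks that differ from the original plaintext: P[2], P[3].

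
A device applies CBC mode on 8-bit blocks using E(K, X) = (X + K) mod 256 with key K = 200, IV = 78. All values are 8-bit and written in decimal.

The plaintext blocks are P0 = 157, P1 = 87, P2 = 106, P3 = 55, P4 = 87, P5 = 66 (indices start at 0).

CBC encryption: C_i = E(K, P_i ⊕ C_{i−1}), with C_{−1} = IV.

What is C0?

C0: P0 ⊕ 78 = 211; E(K, 211) = 155.

C0 = 155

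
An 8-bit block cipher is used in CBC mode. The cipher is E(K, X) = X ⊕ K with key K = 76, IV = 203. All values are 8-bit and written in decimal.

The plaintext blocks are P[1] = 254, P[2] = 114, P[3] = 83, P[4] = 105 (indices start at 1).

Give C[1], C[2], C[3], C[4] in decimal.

C[1] = 121, C[2] = 71, C[3] = 88, C[4] = 125

CBC encryption: C_i = E(K, P_i ⊕ C_{i−1}), with C_{0} = IV.
C[1]: P[1] ⊕ 203 = 53; E(K, 53) = 121.
C[2]: P[2] ⊕ 121 = 11; E(K, 11) = 71.
C[3]: P[3] ⊕ 71 = 20; E(K, 20) = 88.
C[4]: P[4] ⊕ 88 = 49; E(K, 49) = 125.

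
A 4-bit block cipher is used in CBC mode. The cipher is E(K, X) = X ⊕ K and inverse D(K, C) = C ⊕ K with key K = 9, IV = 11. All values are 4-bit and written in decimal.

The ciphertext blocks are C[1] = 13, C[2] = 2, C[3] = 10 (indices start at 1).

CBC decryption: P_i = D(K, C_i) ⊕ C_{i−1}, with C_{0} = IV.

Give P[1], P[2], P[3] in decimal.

P[1] = 15, P[2] = 6, P[3] = 1

P[1]: D(K, 13) = 4; 4 ⊕ 11 = 15.
P[2]: D(K, 2) = 11; 11 ⊕ 13 = 6.
P[3]: D(K, 10) = 3; 3 ⊕ 2 = 1.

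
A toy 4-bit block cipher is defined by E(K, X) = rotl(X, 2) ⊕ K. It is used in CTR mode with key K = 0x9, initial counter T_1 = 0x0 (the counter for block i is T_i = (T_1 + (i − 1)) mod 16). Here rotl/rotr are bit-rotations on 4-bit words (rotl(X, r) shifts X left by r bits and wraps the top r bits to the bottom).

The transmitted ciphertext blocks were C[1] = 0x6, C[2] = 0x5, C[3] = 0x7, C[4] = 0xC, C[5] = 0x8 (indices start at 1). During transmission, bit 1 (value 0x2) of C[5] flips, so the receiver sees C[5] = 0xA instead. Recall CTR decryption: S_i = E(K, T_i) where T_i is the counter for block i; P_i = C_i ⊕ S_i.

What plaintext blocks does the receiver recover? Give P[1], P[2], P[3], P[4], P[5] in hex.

Only C[5] changed, to 0xA. In CTR, a change in C_i flips the same bit in P_i only; the keystream is unaffected. Decrypting the received ciphertext:
P[1]: T = 0x0, S = E(K, T) = 0x9; 0x6 ⊕ 0x9 = 0xF.
P[2]: T = 0x1, S = E(K, T) = 0xD; 0x5 ⊕ 0xD = 0x8.
P[3]: T = 0x2, S = E(K, T) = 0x1; 0x7 ⊕ 0x1 = 0x6.
P[4]: T = 0x3, S = E(K, T) = 0x5; 0xC ⊕ 0x5 = 0x9.
P[5]: T = 0x4, S = E(K, T) = 0x8; 0xA ⊕ 0x8 = 0x2.
Blocks that differ from the original plaintext: P[5].

P[1] = 0xF, P[2] = 0x8, P[3] = 0x6, P[4] = 0x9, P[5] = 0x2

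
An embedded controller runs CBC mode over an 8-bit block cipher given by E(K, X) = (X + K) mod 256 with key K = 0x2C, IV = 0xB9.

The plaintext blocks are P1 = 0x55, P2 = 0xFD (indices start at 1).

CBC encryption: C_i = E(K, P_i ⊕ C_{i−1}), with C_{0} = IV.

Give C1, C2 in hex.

C1 = 0x18, C2 = 0x11

C1: P1 ⊕ 0xB9 = 0xEC; E(K, 0xEC) = 0x18.
C2: P2 ⊕ 0x18 = 0xE5; E(K, 0xE5) = 0x11.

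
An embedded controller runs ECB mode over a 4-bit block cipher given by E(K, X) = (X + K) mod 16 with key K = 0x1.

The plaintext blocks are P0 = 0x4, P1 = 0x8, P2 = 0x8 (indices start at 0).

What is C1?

C1 = 0x9

ECB encryption: C_i = E(K, P_i).
C1: E(K, 0x8) = 0x9.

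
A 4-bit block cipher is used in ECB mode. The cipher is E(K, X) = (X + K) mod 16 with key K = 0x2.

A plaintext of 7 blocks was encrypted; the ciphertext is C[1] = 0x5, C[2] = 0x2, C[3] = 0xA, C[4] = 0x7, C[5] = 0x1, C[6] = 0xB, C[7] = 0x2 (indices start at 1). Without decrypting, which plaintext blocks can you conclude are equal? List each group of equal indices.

ECB encrypts each block independently with the same key, so equal ciphertext blocks imply equal plaintext blocks.
C[2] = C[7] = 0x2, so P[2] = P[7].

P[2] = P[7]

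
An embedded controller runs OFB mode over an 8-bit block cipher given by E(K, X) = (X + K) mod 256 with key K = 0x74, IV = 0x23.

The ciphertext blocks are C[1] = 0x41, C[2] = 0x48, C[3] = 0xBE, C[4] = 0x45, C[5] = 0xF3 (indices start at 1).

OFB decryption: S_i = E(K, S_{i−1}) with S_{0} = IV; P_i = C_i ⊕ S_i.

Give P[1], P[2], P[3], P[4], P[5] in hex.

P[1] = 0xD6, P[2] = 0x43, P[3] = 0xC1, P[4] = 0xB6, P[5] = 0x94

P[1]: S = E(K, 0x23) = 0x97; 0x41 ⊕ 0x97 = 0xD6.
P[2]: S = E(K, 0x97) = 0x0B; 0x48 ⊕ 0x0B = 0x43.
P[3]: S = E(K, 0x0B) = 0x7F; 0xBE ⊕ 0x7F = 0xC1.
P[4]: S = E(K, 0x7F) = 0xF3; 0x45 ⊕ 0xF3 = 0xB6.
P[5]: S = E(K, 0xF3) = 0x67; 0xF3 ⊕ 0x67 = 0x94.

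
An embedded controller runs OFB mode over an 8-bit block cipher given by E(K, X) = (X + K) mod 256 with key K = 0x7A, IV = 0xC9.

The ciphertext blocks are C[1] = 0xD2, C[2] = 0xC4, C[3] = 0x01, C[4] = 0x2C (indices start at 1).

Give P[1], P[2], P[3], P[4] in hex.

OFB decryption: S_i = E(K, S_{i−1}) with S_{0} = IV; P_i = C_i ⊕ S_i.
P[1]: S = E(K, 0xC9) = 0x43; 0xD2 ⊕ 0x43 = 0x91.
P[2]: S = E(K, 0x43) = 0xBD; 0xC4 ⊕ 0xBD = 0x79.
P[3]: S = E(K, 0xBD) = 0x37; 0x01 ⊕ 0x37 = 0x36.
P[4]: S = E(K, 0x37) = 0xB1; 0x2C ⊕ 0xB1 = 0x9D.

P[1] = 0x91, P[2] = 0x79, P[3] = 0x36, P[4] = 0x9D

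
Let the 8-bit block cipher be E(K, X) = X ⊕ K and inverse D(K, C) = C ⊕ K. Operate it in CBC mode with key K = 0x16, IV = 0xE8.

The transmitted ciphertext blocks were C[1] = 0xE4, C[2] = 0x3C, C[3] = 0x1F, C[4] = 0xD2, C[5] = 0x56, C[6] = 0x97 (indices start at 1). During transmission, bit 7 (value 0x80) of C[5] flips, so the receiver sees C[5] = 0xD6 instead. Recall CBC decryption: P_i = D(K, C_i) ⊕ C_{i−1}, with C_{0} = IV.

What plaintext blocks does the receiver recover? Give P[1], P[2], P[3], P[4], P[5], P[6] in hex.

P[1] = 0x1A, P[2] = 0xCE, P[3] = 0x35, P[4] = 0xDB, P[5] = 0x12, P[6] = 0x57

Only C[5] changed, to 0xD6. In CBC, a change in C_i garbles P_i and flips the same bit in P_{i+1}. Decrypting the received ciphertext:
P[1]: D(K, 0xE4) = 0xF2; 0xF2 ⊕ 0xE8 = 0x1A.
P[2]: D(K, 0x3C) = 0x2A; 0x2A ⊕ 0xE4 = 0xCE.
P[3]: D(K, 0x1F) = 0x09; 0x09 ⊕ 0x3C = 0x35.
P[4]: D(K, 0xD2) = 0xC4; 0xC4 ⊕ 0x1F = 0xDB.
P[5]: D(K, 0xD6) = 0xC0; 0xC0 ⊕ 0xD2 = 0x12.
P[6]: D(K, 0x97) = 0x81; 0x81 ⊕ 0xD6 = 0x57.
Blocks that differ from the original plaintext: P[5], P[6].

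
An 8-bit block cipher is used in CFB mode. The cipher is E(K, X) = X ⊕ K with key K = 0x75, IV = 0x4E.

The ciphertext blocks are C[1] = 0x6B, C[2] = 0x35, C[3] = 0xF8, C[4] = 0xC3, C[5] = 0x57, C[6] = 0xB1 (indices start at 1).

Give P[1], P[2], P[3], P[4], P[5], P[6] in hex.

CFB decryption: P_i = C_i ⊕ E(K, C_{i−1}), with C_{0} = IV.
P[1]: E(K, 0x4E) = 0x3B; 0x6B ⊕ 0x3B = 0x50.
P[2]: E(K, 0x6B) = 0x1E; 0x35 ⊕ 0x1E = 0x2B.
P[3]: E(K, 0x35) = 0x40; 0xF8 ⊕ 0x40 = 0xB8.
P[4]: E(K, 0xF8) = 0x8D; 0xC3 ⊕ 0x8D = 0x4E.
P[5]: E(K, 0xC3) = 0xB6; 0x57 ⊕ 0xB6 = 0xE1.
P[6]: E(K, 0x57) = 0x22; 0xB1 ⊕ 0x22 = 0x93.

P[1] = 0x50, P[2] = 0x2B, P[3] = 0xB8, P[4] = 0x4E, P[5] = 0xE1, P[6] = 0x93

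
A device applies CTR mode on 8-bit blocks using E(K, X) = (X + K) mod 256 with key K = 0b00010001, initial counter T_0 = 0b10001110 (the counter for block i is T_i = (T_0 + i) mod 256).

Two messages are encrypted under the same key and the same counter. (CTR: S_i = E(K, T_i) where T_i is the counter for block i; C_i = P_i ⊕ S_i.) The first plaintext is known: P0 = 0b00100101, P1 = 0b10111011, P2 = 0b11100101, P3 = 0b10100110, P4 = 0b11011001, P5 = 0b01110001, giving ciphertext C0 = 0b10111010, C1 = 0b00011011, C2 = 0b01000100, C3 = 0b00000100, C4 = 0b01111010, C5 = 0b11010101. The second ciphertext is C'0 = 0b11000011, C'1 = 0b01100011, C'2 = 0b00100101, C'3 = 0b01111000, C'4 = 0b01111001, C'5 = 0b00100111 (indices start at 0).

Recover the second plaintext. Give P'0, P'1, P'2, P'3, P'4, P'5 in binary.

In CTR with a reused counter, both messages share the same keystream S_i, so C_i ⊕ C'_i = P_i ⊕ P'_i and thus P'_i = P_i ⊕ C_i ⊕ C'_i.
P'0: 0b00100101 ⊕ 0b10111010 ⊕ 0b11000011 = 0b01011100.
P'1: 0b10111011 ⊕ 0b00011011 ⊕ 0b01100011 = 0b11000011.
P'2: 0b11100101 ⊕ 0b01000100 ⊕ 0b00100101 = 0b10000100.
P'3: 0b10100110 ⊕ 0b00000100 ⊕ 0b01111000 = 0b11011010.
P'4: 0b11011001 ⊕ 0b01111010 ⊕ 0b01111001 = 0b11011010.
P'5: 0b01110001 ⊕ 0b11010101 ⊕ 0b00100111 = 0b10000011.

P'0 = 0b01011100, P'1 = 0b11000011, P'2 = 0b10000100, P'3 = 0b11011010, P'4 = 0b11011010, P'5 = 0b10000011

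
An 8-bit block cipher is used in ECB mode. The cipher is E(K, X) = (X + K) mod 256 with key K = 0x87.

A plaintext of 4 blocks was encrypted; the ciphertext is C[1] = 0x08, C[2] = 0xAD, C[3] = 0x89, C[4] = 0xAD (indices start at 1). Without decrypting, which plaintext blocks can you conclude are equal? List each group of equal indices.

P[2] = P[4]

ECB encrypts each block independently with the same key, so equal ciphertext blocks imply equal plaintext blocks.
C[2] = C[4] = 0xAD, so P[2] = P[4].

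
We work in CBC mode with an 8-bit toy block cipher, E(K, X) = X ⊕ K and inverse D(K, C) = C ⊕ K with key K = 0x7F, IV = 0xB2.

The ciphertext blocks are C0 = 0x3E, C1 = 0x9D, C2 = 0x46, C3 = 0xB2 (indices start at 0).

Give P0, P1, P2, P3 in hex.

CBC decryption: P_i = D(K, C_i) ⊕ C_{i−1}, with C_{−1} = IV.
P0: D(K, 0x3E) = 0x41; 0x41 ⊕ 0xB2 = 0xF3.
P1: D(K, 0x9D) = 0xE2; 0xE2 ⊕ 0x3E = 0xDC.
P2: D(K, 0x46) = 0x39; 0x39 ⊕ 0x9D = 0xA4.
P3: D(K, 0xB2) = 0xCD; 0xCD ⊕ 0x46 = 0x8B.

P0 = 0xF3, P1 = 0xDC, P2 = 0xA4, P3 = 0x8B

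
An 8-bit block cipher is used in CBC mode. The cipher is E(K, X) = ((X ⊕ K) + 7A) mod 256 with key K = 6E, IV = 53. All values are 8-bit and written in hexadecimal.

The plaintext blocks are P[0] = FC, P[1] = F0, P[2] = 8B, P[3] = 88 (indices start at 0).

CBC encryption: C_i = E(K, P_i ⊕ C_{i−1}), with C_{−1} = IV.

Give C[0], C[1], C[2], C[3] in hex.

C[0] = 3B, C[1] = 1F, C[2] = 74, C[3] = 0C

C[0]: P[0] ⊕ 53 = AF; E(K, AF) = 3B.
C[1]: P[1] ⊕ 3B = CB; E(K, CB) = 1F.
C[2]: P[2] ⊕ 1F = 94; E(K, 94) = 74.
C[3]: P[3] ⊕ 74 = FC; E(K, FC) = 0C.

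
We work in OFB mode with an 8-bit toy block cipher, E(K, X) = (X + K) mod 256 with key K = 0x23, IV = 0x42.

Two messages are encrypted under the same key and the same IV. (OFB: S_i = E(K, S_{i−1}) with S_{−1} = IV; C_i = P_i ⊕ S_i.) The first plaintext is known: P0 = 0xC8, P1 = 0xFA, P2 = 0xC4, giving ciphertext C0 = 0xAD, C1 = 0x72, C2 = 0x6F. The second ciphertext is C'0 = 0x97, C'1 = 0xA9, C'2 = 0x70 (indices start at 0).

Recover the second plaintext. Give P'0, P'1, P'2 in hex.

P'0 = 0xF2, P'1 = 0x21, P'2 = 0xDB

In OFB with a reused IV, both messages share the same keystream S_i, so C_i ⊕ C'_i = P_i ⊕ P'_i and thus P'_i = P_i ⊕ C_i ⊕ C'_i.
P'0: 0xC8 ⊕ 0xAD ⊕ 0x97 = 0xF2.
P'1: 0xFA ⊕ 0x72 ⊕ 0xA9 = 0x21.
P'2: 0xC4 ⊕ 0x6F ⊕ 0x70 = 0xDB.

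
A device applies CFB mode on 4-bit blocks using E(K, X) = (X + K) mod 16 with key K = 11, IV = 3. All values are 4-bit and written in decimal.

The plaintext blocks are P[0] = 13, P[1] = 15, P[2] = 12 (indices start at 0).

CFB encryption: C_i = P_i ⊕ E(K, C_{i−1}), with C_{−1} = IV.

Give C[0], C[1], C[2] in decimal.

C[0] = 3, C[1] = 1, C[2] = 0

C[0]: E(K, 3) = 14; 13 ⊕ 14 = 3.
C[1]: E(K, 3) = 14; 15 ⊕ 14 = 1.
C[2]: E(K, 1) = 12; 12 ⊕ 12 = 0.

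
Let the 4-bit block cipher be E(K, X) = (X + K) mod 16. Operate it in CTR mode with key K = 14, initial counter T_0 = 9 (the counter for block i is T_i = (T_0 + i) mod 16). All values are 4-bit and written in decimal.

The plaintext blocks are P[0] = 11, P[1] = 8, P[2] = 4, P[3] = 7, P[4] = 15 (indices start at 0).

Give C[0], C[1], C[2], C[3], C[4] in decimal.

CTR encryption: S_i = E(K, T_i) where T_i is the counter for block i; C_i = P_i ⊕ S_i.
C[0]: T = 9, S = E(K, T) = 7; 11 ⊕ 7 = 12.
C[1]: T = 10, S = E(K, T) = 8; 8 ⊕ 8 = 0.
C[2]: T = 11, S = E(K, T) = 9; 4 ⊕ 9 = 13.
C[3]: T = 12, S = E(K, T) = 10; 7 ⊕ 10 = 13.
C[4]: T = 13, S = E(K, T) = 11; 15 ⊕ 11 = 4.

C[0] = 12, C[1] = 0, C[2] = 13, C[3] = 13, C[4] = 4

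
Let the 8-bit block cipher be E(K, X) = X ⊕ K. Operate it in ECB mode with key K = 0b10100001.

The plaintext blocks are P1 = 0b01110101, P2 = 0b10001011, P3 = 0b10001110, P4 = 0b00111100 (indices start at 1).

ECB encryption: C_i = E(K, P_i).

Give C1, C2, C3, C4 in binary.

C1: E(K, 0b01110101) = 0b11010100.
C2: E(K, 0b10001011) = 0b00101010.
C3: E(K, 0b10001110) = 0b00101111.
C4: E(K, 0b00111100) = 0b10011101.

C1 = 0b11010100, C2 = 0b00101010, C3 = 0b00101111, C4 = 0b10011101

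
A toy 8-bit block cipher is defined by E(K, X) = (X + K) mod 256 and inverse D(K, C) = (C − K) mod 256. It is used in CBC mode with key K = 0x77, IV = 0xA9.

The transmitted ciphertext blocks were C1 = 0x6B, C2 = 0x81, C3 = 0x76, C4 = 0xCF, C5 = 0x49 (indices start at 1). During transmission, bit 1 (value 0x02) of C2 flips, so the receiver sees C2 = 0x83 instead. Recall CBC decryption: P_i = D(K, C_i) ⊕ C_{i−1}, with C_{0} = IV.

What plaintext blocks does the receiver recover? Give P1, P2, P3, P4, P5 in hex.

P1 = 0x5D, P2 = 0x67, P3 = 0x7C, P4 = 0x2E, P5 = 0x1D

Only C2 changed, to 0x83. In CBC, a change in C_i garbles P_i and flips the same bit in P_{i+1}. Decrypting the received ciphertext:
P1: D(K, 0x6B) = 0xF4; 0xF4 ⊕ 0xA9 = 0x5D.
P2: D(K, 0x83) = 0x0C; 0x0C ⊕ 0x6B = 0x67.
P3: D(K, 0x76) = 0xFF; 0xFF ⊕ 0x83 = 0x7C.
P4: D(K, 0xCF) = 0x58; 0x58 ⊕ 0x76 = 0x2E.
P5: D(K, 0x49) = 0xD2; 0xD2 ⊕ 0xCF = 0x1D.
Blocks that differ from the original plaintext: P2, P3.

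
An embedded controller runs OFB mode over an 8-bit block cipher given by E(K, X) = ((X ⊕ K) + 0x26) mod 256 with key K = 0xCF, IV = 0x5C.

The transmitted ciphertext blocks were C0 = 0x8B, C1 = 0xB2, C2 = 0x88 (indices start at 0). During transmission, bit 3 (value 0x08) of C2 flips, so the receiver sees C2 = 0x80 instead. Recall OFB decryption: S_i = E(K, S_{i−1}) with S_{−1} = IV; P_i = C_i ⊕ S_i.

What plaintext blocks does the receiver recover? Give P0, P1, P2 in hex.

Only C2 changed, to 0x80. In OFB, a change in C_i flips the same bit in P_i only; the keystream is unaffected. Decrypting the received ciphertext:
P0: S = E(K, 0x5C) = 0xB9; 0x8B ⊕ 0xB9 = 0x32.
P1: S = E(K, 0xB9) = 0x9C; 0xB2 ⊕ 0x9C = 0x2E.
P2: S = E(K, 0x9C) = 0x79; 0x80 ⊕ 0x79 = 0xF9.
Blocks that differ from the original plaintext: P2.

P0 = 0x32, P1 = 0x2E, P2 = 0xF9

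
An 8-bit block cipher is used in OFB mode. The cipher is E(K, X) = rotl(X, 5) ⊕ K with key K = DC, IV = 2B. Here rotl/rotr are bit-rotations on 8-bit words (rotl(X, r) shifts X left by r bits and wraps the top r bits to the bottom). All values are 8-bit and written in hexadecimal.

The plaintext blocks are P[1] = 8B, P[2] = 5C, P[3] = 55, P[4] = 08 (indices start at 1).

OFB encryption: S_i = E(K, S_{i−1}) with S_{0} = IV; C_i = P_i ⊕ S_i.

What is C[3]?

C[1]: S = E(K, 2B) = B9; 8B ⊕ B9 = 32.
C[2]: S = E(K, B9) = EB; 5C ⊕ EB = B7.
C[3]: S = E(K, EB) = A1; 55 ⊕ A1 = F4.

C[3] = F4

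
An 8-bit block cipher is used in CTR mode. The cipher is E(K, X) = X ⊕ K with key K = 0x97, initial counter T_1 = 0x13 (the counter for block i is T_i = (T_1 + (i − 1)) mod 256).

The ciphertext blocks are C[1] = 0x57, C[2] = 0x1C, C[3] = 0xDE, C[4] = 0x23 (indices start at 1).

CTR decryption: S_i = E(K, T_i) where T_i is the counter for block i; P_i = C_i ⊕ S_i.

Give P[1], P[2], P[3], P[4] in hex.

P[1] = 0xD3, P[2] = 0x9F, P[3] = 0x5C, P[4] = 0xA2

P[1]: T = 0x13, S = E(K, T) = 0x84; 0x57 ⊕ 0x84 = 0xD3.
P[2]: T = 0x14, S = E(K, T) = 0x83; 0x1C ⊕ 0x83 = 0x9F.
P[3]: T = 0x15, S = E(K, T) = 0x82; 0xDE ⊕ 0x82 = 0x5C.
P[4]: T = 0x16, S = E(K, T) = 0x81; 0x23 ⊕ 0x81 = 0xA2.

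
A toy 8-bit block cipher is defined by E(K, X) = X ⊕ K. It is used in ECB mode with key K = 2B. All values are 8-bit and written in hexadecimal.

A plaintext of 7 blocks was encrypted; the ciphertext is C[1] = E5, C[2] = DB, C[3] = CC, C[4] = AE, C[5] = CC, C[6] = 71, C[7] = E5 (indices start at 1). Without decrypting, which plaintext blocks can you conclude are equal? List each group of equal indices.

ECB encrypts each block independently with the same key, so equal ciphertext blocks imply equal plaintext blocks.
C[1] = C[7] = E5, so P[1] = P[7].
C[3] = C[5] = CC, so P[3] = P[5].

P[1] = P[7]; P[3] = P[5]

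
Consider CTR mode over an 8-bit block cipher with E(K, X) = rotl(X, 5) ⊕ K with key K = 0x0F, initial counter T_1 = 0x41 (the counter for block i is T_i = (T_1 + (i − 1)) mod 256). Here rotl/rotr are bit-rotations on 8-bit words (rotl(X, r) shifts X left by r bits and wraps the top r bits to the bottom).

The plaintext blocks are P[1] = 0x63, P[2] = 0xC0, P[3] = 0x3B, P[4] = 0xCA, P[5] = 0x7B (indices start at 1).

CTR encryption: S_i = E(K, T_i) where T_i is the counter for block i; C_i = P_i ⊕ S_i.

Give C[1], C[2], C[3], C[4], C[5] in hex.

C[1] = 0x44, C[2] = 0x87, C[3] = 0x5C, C[4] = 0x4D, C[5] = 0xDC

C[1]: T = 0x41, S = E(K, T) = 0x27; 0x63 ⊕ 0x27 = 0x44.
C[2]: T = 0x42, S = E(K, T) = 0x47; 0xC0 ⊕ 0x47 = 0x87.
C[3]: T = 0x43, S = E(K, T) = 0x67; 0x3B ⊕ 0x67 = 0x5C.
C[4]: T = 0x44, S = E(K, T) = 0x87; 0xCA ⊕ 0x87 = 0x4D.
C[5]: T = 0x45, S = E(K, T) = 0xA7; 0x7B ⊕ 0xA7 = 0xDC.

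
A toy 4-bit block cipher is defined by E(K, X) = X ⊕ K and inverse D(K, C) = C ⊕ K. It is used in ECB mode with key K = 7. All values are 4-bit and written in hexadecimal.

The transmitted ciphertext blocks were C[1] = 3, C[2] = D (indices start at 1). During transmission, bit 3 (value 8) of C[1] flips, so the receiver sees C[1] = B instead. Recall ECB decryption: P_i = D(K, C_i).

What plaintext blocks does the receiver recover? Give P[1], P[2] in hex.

Only C[1] changed, to B. In ECB, a change in C_i affects only P_i. Decrypting the received ciphertext:
P[1]: D(K, B) = C.
P[2]: D(K, D) = A.
Blocks that differ from the original plaintext: P[1].

P[1] = C, P[2] = A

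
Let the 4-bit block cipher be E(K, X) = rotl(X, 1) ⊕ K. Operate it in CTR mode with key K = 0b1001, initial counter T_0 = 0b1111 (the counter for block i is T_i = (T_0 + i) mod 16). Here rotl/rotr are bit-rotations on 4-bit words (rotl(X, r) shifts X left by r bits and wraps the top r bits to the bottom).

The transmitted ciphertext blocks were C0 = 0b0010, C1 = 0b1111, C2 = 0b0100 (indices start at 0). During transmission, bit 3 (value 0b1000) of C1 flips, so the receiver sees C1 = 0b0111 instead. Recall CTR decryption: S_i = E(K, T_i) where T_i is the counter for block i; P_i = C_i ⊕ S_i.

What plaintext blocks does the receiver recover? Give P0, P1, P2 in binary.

Only C1 changed, to 0b0111. In CTR, a change in C_i flips the same bit in P_i only; the keystream is unaffected. Decrypting the received ciphertext:
P0: T = 0b1111, S = E(K, T) = 0b0110; 0b0010 ⊕ 0b0110 = 0b0100.
P1: T = 0b0000, S = E(K, T) = 0b1001; 0b0111 ⊕ 0b1001 = 0b1110.
P2: T = 0b0001, S = E(K, T) = 0b1011; 0b0100 ⊕ 0b1011 = 0b1111.
Blocks that differ from the original plaintext: P1.

P0 = 0b0100, P1 = 0b1110, P2 = 0b1111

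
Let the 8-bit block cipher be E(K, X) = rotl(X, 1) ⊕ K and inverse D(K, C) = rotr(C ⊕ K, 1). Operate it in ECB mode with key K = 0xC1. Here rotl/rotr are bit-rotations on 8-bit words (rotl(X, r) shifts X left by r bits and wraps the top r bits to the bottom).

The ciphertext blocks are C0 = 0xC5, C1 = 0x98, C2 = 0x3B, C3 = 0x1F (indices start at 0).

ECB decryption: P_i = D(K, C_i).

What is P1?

P1: D(K, 0x98) = 0xAC.

P1 = 0xAC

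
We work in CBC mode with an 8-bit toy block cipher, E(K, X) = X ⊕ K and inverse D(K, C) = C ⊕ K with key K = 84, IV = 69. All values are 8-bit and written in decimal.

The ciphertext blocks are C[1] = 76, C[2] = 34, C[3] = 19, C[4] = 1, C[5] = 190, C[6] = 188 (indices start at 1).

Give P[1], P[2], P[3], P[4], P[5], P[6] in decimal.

CBC decryption: P_i = D(K, C_i) ⊕ C_{i−1}, with C_{0} = IV.
P[1]: D(K, 76) = 24; 24 ⊕ 69 = 93.
P[2]: D(K, 34) = 118; 118 ⊕ 76 = 58.
P[3]: D(K, 19) = 71; 71 ⊕ 34 = 101.
P[4]: D(K, 1) = 85; 85 ⊕ 19 = 70.
P[5]: D(K, 190) = 234; 234 ⊕ 1 = 235.
P[6]: D(K, 188) = 232; 232 ⊕ 190 = 86.

P[1] = 93, P[2] = 58, P[3] = 101, P[4] = 70, P[5] = 235, P[6] = 86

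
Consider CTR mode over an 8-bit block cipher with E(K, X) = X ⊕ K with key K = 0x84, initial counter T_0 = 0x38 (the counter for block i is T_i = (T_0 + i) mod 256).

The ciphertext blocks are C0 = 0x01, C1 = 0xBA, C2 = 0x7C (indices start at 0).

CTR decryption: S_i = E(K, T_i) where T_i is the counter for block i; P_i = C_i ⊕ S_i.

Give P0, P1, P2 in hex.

P0 = 0xBD, P1 = 0x07, P2 = 0xC2

P0: T = 0x38, S = E(K, T) = 0xBC; 0x01 ⊕ 0xBC = 0xBD.
P1: T = 0x39, S = E(K, T) = 0xBD; 0xBA ⊕ 0xBD = 0x07.
P2: T = 0x3A, S = E(K, T) = 0xBE; 0x7C ⊕ 0xBE = 0xC2.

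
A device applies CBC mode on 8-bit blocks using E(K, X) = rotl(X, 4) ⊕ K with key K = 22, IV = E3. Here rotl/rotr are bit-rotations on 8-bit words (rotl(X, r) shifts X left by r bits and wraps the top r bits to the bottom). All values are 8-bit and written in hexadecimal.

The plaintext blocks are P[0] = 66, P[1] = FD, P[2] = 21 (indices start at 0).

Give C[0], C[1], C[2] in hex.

C[0] = 7A, C[1] = 5A, C[2] = 95

CBC encryption: C_i = E(K, P_i ⊕ C_{i−1}), with C_{−1} = IV.
C[0]: P[0] ⊕ E3 = 85; E(K, 85) = 7A.
C[1]: P[1] ⊕ 7A = 87; E(K, 87) = 5A.
C[2]: P[2] ⊕ 5A = 7B; E(K, 7B) = 95.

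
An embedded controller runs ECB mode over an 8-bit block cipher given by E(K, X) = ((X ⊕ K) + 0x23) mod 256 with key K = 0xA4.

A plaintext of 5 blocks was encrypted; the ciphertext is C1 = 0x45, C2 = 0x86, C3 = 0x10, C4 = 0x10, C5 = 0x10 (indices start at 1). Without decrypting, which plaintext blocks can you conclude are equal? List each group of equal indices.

P3 = P4 = P5

ECB encrypts each block independently with the same key, so equal ciphertext blocks imply equal plaintext blocks.
C3 = C4 = C5 = 0x10, so P3 = P4 = P5.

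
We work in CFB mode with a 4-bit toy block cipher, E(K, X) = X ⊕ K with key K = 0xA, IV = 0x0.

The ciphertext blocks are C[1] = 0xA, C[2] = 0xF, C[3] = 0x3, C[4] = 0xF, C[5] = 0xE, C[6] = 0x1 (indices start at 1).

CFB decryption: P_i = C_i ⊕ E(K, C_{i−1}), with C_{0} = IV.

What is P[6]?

P[6] = 0x5

P[6]: E(K, 0xE) = 0x4; 0x1 ⊕ 0x4 = 0x5.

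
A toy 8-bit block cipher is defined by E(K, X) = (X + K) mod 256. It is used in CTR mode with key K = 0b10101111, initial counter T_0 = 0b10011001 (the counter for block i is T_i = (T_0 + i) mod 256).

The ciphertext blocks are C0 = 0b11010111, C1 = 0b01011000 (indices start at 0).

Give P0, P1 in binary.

CTR decryption: S_i = E(K, T_i) where T_i is the counter for block i; P_i = C_i ⊕ S_i.
P0: T = 0b10011001, S = E(K, T) = 0b01001000; 0b11010111 ⊕ 0b01001000 = 0b10011111.
P1: T = 0b10011010, S = E(K, T) = 0b01001001; 0b01011000 ⊕ 0b01001001 = 0b00010001.

P0 = 0b10011111, P1 = 0b00010001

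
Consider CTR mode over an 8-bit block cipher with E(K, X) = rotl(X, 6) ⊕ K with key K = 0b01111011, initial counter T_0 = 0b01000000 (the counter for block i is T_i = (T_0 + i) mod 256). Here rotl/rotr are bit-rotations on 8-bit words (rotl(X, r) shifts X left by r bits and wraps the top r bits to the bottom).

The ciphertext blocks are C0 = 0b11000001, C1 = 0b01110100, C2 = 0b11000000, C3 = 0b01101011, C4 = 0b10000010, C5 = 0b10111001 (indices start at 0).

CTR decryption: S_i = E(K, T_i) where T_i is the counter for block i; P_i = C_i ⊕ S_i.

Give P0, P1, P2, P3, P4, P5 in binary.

P0 = 0b10101010, P1 = 0b01011111, P2 = 0b00101011, P3 = 0b11000000, P4 = 0b11101000, P5 = 0b10010011

P0: T = 0b01000000, S = E(K, T) = 0b01101011; 0b11000001 ⊕ 0b01101011 = 0b10101010.
P1: T = 0b01000001, S = E(K, T) = 0b00101011; 0b01110100 ⊕ 0b00101011 = 0b01011111.
P2: T = 0b01000010, S = E(K, T) = 0b11101011; 0b11000000 ⊕ 0b11101011 = 0b00101011.
P3: T = 0b01000011, S = E(K, T) = 0b10101011; 0b01101011 ⊕ 0b10101011 = 0b11000000.
P4: T = 0b01000100, S = E(K, T) = 0b01101010; 0b10000010 ⊕ 0b01101010 = 0b11101000.
P5: T = 0b01000101, S = E(K, T) = 0b00101010; 0b10111001 ⊕ 0b00101010 = 0b10010011.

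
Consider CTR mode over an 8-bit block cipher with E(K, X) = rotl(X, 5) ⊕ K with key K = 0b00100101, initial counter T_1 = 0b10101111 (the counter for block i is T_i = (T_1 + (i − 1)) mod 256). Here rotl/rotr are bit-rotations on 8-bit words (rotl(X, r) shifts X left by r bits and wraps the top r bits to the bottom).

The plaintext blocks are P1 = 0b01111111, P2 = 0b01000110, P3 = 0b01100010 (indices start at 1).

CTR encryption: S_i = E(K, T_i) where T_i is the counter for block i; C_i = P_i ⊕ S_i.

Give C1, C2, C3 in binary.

C1 = 0b10101111, C2 = 0b01110101, C3 = 0b01110001

C1: T = 0b10101111, S = E(K, T) = 0b11010000; 0b01111111 ⊕ 0b11010000 = 0b10101111.
C2: T = 0b10110000, S = E(K, T) = 0b00110011; 0b01000110 ⊕ 0b00110011 = 0b01110101.
C3: T = 0b10110001, S = E(K, T) = 0b00010011; 0b01100010 ⊕ 0b00010011 = 0b01110001.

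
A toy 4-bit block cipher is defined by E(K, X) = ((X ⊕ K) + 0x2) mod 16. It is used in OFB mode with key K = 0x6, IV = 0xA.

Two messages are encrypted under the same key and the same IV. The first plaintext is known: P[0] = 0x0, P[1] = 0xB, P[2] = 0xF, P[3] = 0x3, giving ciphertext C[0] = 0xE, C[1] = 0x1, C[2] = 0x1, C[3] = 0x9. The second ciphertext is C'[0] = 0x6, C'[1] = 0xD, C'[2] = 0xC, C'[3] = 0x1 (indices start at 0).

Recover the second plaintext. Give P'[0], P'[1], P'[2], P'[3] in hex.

In OFB with a reused IV, both messages share the same keystream S_i, so C_i ⊕ C'_i = P_i ⊕ P'_i and thus P'_i = P_i ⊕ C_i ⊕ C'_i.
P'[0]: 0x0 ⊕ 0xE ⊕ 0x6 = 0x8.
P'[1]: 0xB ⊕ 0x1 ⊕ 0xD = 0x7.
P'[2]: 0xF ⊕ 0x1 ⊕ 0xC = 0x2.
P'[3]: 0x3 ⊕ 0x9 ⊕ 0x1 = 0xB.

P'[0] = 0x8, P'[1] = 0x7, P'[2] = 0x2, P'[3] = 0xB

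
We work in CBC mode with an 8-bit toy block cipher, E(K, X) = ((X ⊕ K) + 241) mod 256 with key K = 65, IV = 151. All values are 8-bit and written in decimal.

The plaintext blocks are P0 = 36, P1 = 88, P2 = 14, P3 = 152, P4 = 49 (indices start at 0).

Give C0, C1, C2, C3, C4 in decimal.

CBC encryption: C_i = E(K, P_i ⊕ C_{i−1}), with C_{−1} = IV.
C0: P0 ⊕ 151 = 179; E(K, 179) = 227.
C1: P1 ⊕ 227 = 187; E(K, 187) = 235.
C2: P2 ⊕ 235 = 229; E(K, 229) = 149.
C3: P3 ⊕ 149 = 13; E(K, 13) = 61.
C4: P4 ⊕ 61 = 12; E(K, 12) = 62.

C0 = 227, C1 = 235, C2 = 149, C3 = 61, C4 = 62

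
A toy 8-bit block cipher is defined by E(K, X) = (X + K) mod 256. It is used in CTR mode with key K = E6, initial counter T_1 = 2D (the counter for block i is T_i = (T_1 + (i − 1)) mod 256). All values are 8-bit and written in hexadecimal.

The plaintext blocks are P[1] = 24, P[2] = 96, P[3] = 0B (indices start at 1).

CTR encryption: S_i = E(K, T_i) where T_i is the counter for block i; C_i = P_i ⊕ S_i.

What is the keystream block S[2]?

14

C[1]: T = 2D, S = E(K, T) = 13; 24 ⊕ 13 = 37.
C[2]: T = 2E, S = E(K, T) = 14; 96 ⊕ 14 = 82.
So S[2] = 14.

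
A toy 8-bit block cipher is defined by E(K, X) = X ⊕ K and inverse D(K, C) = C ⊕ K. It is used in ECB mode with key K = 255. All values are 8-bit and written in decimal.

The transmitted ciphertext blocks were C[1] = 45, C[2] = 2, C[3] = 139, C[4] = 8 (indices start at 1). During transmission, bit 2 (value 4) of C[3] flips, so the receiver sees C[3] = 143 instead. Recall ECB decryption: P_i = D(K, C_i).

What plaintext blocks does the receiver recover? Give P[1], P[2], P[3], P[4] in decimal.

Only C[3] changed, to 143. In ECB, a change in C_i affects only P_i. Decrypting the received ciphertext:
P[1]: D(K, 45) = 210.
P[2]: D(K, 2) = 253.
P[3]: D(K, 143) = 112.
P[4]: D(K, 8) = 247.
Blocks that differ from the original plaintext: P[3].

P[1] = 210, P[2] = 253, P[3] = 112, P[4] = 247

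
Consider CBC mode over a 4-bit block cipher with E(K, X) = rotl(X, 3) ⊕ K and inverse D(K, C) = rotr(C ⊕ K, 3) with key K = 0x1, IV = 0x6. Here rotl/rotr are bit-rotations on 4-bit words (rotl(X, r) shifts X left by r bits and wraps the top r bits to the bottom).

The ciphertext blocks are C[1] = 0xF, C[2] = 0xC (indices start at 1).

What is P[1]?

P[1] = 0xB

CBC decryption: P_i = D(K, C_i) ⊕ C_{i−1}, with C_{0} = IV.
P[1]: D(K, 0xF) = 0xD; 0xD ⊕ 0x6 = 0xB.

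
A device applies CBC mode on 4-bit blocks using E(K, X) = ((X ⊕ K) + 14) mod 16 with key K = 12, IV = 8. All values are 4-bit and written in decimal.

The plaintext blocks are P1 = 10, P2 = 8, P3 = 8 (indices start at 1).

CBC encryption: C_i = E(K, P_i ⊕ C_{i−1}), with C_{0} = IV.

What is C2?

C1: P1 ⊕ 8 = 2; E(K, 2) = 12.
C2: P2 ⊕ 12 = 4; E(K, 4) = 6.

C2 = 6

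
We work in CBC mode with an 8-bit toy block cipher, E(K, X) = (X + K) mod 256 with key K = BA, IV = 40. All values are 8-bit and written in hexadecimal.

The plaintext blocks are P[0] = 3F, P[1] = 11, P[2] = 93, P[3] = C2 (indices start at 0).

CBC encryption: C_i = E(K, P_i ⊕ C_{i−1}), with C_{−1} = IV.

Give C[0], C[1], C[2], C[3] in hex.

C[0]: P[0] ⊕ 40 = 7F; E(K, 7F) = 39.
C[1]: P[1] ⊕ 39 = 28; E(K, 28) = E2.
C[2]: P[2] ⊕ E2 = 71; E(K, 71) = 2B.
C[3]: P[3] ⊕ 2B = E9; E(K, E9) = A3.

C[0] = 39, C[1] = E2, C[2] = 2B, C[3] = A3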